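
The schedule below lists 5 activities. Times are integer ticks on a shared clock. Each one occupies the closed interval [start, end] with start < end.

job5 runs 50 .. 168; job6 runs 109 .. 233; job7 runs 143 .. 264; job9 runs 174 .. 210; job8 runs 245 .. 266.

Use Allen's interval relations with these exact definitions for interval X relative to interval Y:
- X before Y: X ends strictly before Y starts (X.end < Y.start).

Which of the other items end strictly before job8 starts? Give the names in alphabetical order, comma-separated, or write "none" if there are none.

job5, job6, job9

Target job8 = [245, 266].
job5 [50, 168] → before → yes.
job6 [109, 233] → before → yes.
job7 [143, 264] → overlaps → no.
job9 [174, 210] → before → yes.
Result: job5, job6, job9.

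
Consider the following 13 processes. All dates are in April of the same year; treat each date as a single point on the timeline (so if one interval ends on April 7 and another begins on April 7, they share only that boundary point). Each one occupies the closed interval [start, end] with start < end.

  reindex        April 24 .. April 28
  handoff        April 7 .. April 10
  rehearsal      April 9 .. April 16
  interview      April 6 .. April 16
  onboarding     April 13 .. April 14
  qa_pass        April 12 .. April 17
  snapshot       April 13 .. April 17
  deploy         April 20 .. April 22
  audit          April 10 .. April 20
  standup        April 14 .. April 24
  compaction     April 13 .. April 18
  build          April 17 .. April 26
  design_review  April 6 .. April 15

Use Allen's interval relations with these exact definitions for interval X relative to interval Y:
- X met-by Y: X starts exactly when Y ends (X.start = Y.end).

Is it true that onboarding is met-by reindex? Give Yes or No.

No

onboarding = [April 13, April 14], reindex = [April 24, April 28].
Actual relation of onboarding to reindex: before.
Asked whether 'met-by' holds → No.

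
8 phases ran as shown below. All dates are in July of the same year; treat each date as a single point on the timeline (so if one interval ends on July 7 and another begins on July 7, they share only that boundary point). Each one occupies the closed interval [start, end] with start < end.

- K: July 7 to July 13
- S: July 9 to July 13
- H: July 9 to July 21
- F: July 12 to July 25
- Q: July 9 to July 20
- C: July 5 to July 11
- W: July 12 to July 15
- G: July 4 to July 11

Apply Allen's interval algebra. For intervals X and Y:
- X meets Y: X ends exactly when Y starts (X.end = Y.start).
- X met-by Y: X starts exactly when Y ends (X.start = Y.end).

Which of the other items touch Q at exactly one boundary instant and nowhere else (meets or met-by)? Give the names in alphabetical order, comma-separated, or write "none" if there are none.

none

Target Q = [July 9, July 20].
C [July 5, July 11] → overlaps → no.
F [July 12, July 25] → overlapped-by → no.
G [July 4, July 11] → overlaps → no.
H [July 9, July 21] → started-by → no.
K [July 7, July 13] → overlaps → no.
S [July 9, July 13] → starts → no.
W [July 12, July 15] → during → no.
Result: none.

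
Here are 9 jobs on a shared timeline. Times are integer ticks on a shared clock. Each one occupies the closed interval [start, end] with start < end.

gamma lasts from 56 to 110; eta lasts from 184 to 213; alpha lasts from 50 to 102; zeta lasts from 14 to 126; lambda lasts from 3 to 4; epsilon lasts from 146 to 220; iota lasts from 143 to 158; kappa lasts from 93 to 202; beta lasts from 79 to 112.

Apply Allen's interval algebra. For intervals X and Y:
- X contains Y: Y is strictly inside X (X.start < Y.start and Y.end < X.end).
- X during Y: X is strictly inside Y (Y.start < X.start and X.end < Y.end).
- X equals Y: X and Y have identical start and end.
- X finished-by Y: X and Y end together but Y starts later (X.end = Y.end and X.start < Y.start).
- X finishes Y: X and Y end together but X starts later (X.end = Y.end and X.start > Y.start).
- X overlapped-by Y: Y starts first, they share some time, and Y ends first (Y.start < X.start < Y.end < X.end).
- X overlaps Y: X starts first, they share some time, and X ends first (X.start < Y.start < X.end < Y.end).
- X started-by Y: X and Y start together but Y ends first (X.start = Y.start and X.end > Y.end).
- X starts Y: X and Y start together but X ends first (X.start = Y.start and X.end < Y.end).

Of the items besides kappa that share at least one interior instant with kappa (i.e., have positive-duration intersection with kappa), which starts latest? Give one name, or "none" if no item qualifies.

eta

Target kappa = [93, 202].
alpha [50, 102] → overlaps → candidate.
beta [79, 112] → overlaps → candidate.
epsilon [146, 220] → overlapped-by → candidate.
eta [184, 213] → overlapped-by → candidate.
gamma [56, 110] → overlaps → candidate.
iota [143, 158] → during → candidate.
lambda [3, 4] → before → excluded.
zeta [14, 126] → overlaps → candidate.
Among candidates, latest start is 184 → eta.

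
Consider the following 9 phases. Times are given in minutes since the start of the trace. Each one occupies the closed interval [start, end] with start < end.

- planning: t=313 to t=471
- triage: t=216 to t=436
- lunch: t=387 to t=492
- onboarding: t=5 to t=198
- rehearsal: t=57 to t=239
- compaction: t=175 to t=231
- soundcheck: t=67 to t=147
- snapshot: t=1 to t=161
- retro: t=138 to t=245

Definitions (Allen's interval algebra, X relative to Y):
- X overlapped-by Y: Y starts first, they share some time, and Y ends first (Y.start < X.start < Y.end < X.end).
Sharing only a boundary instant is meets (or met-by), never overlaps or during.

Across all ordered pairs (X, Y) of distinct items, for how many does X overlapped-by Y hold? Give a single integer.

14

Checking all 72 ordered pairs for relation 'overlapped-by'; matching pairs in alphabetical order:
(compaction, onboarding): compaction overlapped-by onboarding ✓
(lunch, planning): lunch overlapped-by planning ✓
(lunch, triage): lunch overlapped-by triage ✓
(onboarding, snapshot): onboarding overlapped-by snapshot ✓
(planning, triage): planning overlapped-by triage ✓
(rehearsal, onboarding): rehearsal overlapped-by onboarding ✓
(rehearsal, snapshot): rehearsal overlapped-by snapshot ✓
(retro, onboarding): retro overlapped-by onboarding ✓
(retro, rehearsal): retro overlapped-by rehearsal ✓
(retro, snapshot): retro overlapped-by snapshot ✓
(retro, soundcheck): retro overlapped-by soundcheck ✓
(triage, compaction): triage overlapped-by compaction ✓
(triage, rehearsal): triage overlapped-by rehearsal ✓
(triage, retro): triage overlapped-by retro ✓
Count: 14.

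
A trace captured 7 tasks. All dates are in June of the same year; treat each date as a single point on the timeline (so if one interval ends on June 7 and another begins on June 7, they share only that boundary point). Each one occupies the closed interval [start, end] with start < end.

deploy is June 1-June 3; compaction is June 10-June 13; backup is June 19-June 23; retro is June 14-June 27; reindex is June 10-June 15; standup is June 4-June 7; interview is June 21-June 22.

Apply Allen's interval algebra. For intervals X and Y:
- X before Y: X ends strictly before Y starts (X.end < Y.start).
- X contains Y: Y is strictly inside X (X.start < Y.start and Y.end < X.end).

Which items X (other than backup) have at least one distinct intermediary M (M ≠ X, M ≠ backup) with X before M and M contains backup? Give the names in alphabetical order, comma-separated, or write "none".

Target backup = [June 19, June 23].
Intermediaries M with M contains backup: retro.
Via retro — items with X before retro: compaction, deploy, standup.
Union: compaction, deploy, standup.

compaction, deploy, standup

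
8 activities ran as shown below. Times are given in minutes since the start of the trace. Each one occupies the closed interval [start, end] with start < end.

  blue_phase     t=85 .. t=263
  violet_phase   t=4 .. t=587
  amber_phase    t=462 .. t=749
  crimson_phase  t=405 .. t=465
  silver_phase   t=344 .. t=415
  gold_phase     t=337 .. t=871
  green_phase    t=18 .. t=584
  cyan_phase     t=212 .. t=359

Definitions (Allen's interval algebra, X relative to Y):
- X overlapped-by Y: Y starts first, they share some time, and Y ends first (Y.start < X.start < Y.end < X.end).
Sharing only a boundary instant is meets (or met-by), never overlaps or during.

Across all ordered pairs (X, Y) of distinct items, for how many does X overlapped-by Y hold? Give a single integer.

Checking all 56 ordered pairs for relation 'overlapped-by'; matching pairs in alphabetical order:
(amber_phase, crimson_phase): amber_phase overlapped-by crimson_phase ✓
(amber_phase, green_phase): amber_phase overlapped-by green_phase ✓
(amber_phase, violet_phase): amber_phase overlapped-by violet_phase ✓
(crimson_phase, silver_phase): crimson_phase overlapped-by silver_phase ✓
(cyan_phase, blue_phase): cyan_phase overlapped-by blue_phase ✓
(gold_phase, cyan_phase): gold_phase overlapped-by cyan_phase ✓
(gold_phase, green_phase): gold_phase overlapped-by green_phase ✓
(gold_phase, violet_phase): gold_phase overlapped-by violet_phase ✓
(silver_phase, cyan_phase): silver_phase overlapped-by cyan_phase ✓
Count: 9.

9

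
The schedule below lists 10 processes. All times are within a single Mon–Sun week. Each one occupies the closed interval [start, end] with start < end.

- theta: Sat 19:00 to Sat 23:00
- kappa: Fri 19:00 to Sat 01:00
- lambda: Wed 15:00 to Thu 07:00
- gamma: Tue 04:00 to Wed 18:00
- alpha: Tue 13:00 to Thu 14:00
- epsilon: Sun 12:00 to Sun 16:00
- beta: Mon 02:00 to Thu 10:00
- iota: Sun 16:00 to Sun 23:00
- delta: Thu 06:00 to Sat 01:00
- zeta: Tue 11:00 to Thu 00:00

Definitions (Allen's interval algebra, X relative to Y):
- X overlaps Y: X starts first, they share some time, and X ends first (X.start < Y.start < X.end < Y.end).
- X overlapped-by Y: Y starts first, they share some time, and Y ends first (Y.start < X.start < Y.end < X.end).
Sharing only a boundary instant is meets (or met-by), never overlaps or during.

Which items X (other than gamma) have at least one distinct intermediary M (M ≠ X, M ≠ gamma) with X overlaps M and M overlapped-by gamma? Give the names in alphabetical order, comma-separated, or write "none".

beta, zeta

Target gamma = [Tue 04:00, Wed 18:00].
Intermediaries M with M overlapped-by gamma: alpha, lambda, zeta.
Via alpha — items with X overlaps alpha: beta, zeta.
Via lambda — items with X overlaps lambda: zeta.
Via zeta — items with X overlaps zeta: none.
Union: beta, zeta.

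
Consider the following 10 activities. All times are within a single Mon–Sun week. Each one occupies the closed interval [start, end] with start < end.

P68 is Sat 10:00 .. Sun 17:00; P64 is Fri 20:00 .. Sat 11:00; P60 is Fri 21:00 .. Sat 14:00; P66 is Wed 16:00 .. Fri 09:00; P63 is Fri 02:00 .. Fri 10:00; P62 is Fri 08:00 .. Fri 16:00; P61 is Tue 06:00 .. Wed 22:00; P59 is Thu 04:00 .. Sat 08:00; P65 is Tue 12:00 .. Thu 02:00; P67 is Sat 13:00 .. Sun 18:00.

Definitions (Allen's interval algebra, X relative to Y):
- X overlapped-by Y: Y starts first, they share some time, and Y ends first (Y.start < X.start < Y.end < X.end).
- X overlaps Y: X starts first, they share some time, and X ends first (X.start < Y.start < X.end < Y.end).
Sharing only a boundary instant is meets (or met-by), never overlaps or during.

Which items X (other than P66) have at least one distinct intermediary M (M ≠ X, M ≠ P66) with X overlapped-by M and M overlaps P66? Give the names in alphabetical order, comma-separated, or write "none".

Target P66 = [Wed 16:00, Fri 09:00].
Intermediaries M with M overlaps P66: P61, P65.
Via P61 — items with X overlapped-by P61: P65.
Via P65 — items with X overlapped-by P65: none.
Union: P65.

P65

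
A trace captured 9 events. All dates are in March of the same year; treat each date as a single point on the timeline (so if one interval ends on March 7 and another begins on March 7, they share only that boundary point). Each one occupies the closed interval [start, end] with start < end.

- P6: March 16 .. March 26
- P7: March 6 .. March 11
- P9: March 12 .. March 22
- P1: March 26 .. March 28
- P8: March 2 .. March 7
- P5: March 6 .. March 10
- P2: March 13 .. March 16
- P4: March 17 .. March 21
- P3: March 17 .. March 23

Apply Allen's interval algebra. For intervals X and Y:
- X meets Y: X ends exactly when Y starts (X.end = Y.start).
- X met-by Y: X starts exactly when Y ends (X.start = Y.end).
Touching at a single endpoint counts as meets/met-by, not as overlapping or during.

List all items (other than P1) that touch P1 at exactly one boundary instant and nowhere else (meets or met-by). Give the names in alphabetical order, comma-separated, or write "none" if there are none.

Target P1 = [March 26, March 28].
P2 [March 13, March 16] → before → no.
P3 [March 17, March 23] → before → no.
P4 [March 17, March 21] → before → no.
P5 [March 6, March 10] → before → no.
P6 [March 16, March 26] → meets → yes.
P7 [March 6, March 11] → before → no.
P8 [March 2, March 7] → before → no.
P9 [March 12, March 22] → before → no.
Result: P6.

P6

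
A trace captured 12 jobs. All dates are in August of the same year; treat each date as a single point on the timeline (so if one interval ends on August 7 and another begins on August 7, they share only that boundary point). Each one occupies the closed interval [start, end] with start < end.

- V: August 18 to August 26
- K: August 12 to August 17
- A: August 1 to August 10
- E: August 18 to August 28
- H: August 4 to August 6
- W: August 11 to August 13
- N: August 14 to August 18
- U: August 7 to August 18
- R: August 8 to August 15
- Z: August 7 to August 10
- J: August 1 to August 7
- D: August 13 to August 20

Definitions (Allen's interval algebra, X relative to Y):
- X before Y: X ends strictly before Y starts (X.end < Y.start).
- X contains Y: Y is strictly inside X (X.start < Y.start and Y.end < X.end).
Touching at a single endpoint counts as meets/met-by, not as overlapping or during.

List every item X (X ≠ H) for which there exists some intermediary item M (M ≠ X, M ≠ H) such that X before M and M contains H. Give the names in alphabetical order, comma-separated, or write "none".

none

Target H = [August 4, August 6].
Intermediaries M with M contains H: A, J.
Via A — items with X before A: none.
Via J — items with X before J: none.
Union: none.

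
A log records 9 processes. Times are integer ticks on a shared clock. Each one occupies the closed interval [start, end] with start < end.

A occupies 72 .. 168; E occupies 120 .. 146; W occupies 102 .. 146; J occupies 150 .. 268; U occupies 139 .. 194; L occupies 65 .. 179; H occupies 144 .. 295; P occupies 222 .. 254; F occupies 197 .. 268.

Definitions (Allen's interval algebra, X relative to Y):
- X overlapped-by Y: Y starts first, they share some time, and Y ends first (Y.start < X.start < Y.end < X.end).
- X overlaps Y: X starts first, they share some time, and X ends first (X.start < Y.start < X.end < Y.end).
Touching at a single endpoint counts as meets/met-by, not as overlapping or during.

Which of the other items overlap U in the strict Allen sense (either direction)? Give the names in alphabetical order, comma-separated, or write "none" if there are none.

Target U = [139, 194].
A [72, 168] → overlaps → yes.
E [120, 146] → overlaps → yes.
F [197, 268] → after → no.
H [144, 295] → overlapped-by → yes.
J [150, 268] → overlapped-by → yes.
L [65, 179] → overlaps → yes.
P [222, 254] → after → no.
W [102, 146] → overlaps → yes.
Result: A, E, H, J, L, W.

A, E, H, J, L, W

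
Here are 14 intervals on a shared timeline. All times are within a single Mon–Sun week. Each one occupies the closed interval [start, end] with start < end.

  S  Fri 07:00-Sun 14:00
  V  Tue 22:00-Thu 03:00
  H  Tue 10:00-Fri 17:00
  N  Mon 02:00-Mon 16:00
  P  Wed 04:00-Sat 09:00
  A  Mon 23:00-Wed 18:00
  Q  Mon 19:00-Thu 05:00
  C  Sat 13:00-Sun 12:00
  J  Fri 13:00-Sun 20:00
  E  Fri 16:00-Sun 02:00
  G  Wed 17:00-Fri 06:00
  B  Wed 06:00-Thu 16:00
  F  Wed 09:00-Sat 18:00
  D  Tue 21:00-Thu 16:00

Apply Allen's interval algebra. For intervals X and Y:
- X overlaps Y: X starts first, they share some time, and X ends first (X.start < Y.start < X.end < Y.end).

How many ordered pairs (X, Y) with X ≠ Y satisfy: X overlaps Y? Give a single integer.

Checking all 182 ordered pairs for relation 'overlaps'; matching pairs in alphabetical order:
(A, B): A overlaps B ✓
(A, D): A overlaps D ✓
(A, F): A overlaps F ✓
(A, G): A overlaps G ✓
(A, H): A overlaps H ✓
(A, P): A overlaps P ✓
(A, V): A overlaps V ✓
(B, F): B overlaps F ✓
(B, G): B overlaps G ✓
(D, F): D overlaps F ✓
(D, G): D overlaps G ✓
(D, P): D overlaps P ✓
(E, C): E overlaps C ✓
(F, C): F overlaps C ✓
(F, E): F overlaps E ✓
(F, J): F overlaps J ✓
(F, S): F overlaps S ✓
(H, E): H overlaps E ✓
(H, F): H overlaps F ✓
(H, J): H overlaps J ✓
(H, P): H overlaps P ✓
(H, S): H overlaps S ✓
(P, E): P overlaps E ✓
(P, F): P overlaps F ✓
... plus 13 further pairs not listed.
Count: 37.

37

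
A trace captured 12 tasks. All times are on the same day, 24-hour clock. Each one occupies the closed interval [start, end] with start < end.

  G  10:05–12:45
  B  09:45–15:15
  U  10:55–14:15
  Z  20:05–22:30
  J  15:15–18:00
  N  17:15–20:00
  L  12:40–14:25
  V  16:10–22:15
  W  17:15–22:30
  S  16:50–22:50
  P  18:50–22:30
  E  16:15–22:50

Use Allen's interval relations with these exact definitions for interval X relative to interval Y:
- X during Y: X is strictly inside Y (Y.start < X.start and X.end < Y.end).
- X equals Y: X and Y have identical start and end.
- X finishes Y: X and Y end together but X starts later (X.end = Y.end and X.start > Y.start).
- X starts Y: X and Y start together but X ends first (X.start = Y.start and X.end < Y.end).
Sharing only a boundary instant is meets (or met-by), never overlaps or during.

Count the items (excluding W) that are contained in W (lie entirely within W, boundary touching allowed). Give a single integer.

3

Target W = [17:15, 22:30].
B [09:45, 15:15] → before → no.
E [16:15, 22:50] → contains → no.
G [10:05, 12:45] → before → no.
J [15:15, 18:00] → overlaps → no.
L [12:40, 14:25] → before → no.
N [17:15, 20:00] → starts → counts.
P [18:50, 22:30] → finishes → counts.
S [16:50, 22:50] → contains → no.
U [10:55, 14:15] → before → no.
V [16:10, 22:15] → overlaps → no.
Z [20:05, 22:30] → finishes → counts.
Total: 3.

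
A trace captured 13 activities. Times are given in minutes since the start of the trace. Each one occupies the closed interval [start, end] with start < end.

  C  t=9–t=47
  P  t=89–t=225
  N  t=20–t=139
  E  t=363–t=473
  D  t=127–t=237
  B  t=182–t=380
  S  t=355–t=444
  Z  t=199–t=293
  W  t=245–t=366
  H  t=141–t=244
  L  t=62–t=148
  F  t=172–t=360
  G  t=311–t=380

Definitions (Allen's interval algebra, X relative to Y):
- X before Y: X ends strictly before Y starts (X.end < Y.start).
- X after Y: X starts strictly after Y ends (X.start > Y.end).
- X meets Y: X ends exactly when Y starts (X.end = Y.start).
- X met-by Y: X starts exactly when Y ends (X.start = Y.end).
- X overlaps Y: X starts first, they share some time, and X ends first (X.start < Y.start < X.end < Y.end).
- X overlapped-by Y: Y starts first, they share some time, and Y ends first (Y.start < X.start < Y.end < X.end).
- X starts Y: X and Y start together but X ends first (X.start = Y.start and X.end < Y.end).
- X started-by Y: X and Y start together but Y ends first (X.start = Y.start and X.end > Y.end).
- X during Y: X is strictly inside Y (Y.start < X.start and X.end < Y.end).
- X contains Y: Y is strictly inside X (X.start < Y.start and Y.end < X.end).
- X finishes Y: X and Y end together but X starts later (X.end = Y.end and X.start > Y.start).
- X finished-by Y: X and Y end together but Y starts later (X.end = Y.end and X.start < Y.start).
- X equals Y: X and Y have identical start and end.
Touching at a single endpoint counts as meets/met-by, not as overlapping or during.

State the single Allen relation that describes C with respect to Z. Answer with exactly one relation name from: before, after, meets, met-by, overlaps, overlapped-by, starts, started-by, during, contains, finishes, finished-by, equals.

C = [t=9, t=47]; Z = [t=199, t=293].
Compare endpoints: C.start < Z.start, C.start < Z.end, C.end < Z.start, C.end < Z.end.
That pattern is 'before'.

before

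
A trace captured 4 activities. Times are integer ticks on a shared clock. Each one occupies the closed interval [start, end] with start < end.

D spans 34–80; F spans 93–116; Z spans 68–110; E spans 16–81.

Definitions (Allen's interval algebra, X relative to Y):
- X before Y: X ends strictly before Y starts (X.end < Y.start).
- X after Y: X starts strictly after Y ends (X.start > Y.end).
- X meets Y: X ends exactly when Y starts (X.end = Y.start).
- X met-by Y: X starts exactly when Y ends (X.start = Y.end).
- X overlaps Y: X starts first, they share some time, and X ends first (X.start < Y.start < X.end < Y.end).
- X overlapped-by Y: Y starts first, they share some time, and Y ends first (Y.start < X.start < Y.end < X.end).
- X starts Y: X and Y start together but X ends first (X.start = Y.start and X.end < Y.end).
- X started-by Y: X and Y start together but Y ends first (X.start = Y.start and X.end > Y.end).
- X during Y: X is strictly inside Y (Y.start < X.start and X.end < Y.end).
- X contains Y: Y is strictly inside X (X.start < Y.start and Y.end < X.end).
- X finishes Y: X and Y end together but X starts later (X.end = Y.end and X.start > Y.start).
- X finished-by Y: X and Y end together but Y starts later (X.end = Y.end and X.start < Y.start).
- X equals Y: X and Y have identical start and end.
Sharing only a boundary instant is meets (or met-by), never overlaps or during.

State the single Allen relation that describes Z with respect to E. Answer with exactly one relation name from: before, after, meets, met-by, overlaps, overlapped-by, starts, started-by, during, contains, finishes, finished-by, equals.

overlapped-by

Z = [68, 110]; E = [16, 81].
Compare endpoints: Z.start > E.start, Z.start < E.end, Z.end > E.start, Z.end > E.end.
That pattern is 'overlapped-by'.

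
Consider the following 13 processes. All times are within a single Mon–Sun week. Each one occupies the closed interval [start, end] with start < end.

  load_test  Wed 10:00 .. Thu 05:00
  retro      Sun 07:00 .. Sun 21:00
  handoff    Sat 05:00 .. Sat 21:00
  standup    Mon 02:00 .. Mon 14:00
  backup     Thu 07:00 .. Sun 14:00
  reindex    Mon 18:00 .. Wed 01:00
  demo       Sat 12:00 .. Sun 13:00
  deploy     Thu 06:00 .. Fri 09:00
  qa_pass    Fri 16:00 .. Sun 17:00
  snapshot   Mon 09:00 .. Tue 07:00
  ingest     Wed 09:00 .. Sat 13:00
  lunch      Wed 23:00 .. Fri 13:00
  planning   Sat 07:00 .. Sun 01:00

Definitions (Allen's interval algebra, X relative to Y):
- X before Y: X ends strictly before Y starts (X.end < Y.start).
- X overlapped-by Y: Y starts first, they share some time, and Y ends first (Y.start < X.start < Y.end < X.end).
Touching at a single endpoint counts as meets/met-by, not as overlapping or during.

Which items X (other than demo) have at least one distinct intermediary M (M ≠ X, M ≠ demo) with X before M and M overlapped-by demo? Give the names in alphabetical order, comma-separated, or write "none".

deploy, handoff, ingest, load_test, lunch, planning, reindex, snapshot, standup

Target demo = [Sat 12:00, Sun 13:00].
Intermediaries M with M overlapped-by demo: retro.
Via retro — items with X before retro: deploy, handoff, ingest, load_test, lunch, planning, reindex, snapshot, standup.
Union: deploy, handoff, ingest, load_test, lunch, planning, reindex, snapshot, standup.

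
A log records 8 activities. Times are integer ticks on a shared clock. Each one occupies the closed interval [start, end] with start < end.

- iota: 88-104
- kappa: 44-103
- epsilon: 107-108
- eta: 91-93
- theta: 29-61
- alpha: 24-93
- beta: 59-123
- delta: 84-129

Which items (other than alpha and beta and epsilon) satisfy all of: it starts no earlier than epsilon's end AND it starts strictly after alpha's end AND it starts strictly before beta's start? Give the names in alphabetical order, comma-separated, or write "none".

Conditions: its start is no earlier than epsilon's end (X.start >= 108) AND its start is strictly after alpha's end (X.start > 93) AND its start is strictly before beta's start (X.start < 59).
delta: start 84 >= 108? ✗; start 84 > 93? ✗; start 84 < 59? ✗ → no.
eta: start 91 >= 108? ✗; start 91 > 93? ✗; start 91 < 59? ✗ → no.
iota: start 88 >= 108? ✗; start 88 > 93? ✗; start 88 < 59? ✗ → no.
kappa: start 44 >= 108? ✗; start 44 > 93? ✗; start 44 < 59? ✓ → no.
theta: start 29 >= 108? ✗; start 29 > 93? ✗; start 29 < 59? ✓ → no.
Result: none.

none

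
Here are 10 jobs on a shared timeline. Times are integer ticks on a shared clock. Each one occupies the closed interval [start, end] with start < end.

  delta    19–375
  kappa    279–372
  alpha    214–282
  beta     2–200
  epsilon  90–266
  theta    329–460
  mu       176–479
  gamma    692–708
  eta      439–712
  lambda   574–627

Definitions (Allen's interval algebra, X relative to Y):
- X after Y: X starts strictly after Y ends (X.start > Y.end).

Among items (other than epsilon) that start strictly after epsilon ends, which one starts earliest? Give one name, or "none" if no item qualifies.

Target epsilon = [90, 266].
alpha [214, 282] → overlapped-by → excluded.
beta [2, 200] → overlaps → excluded.
delta [19, 375] → contains → excluded.
eta [439, 712] → after → candidate.
gamma [692, 708] → after → candidate.
kappa [279, 372] → after → candidate.
lambda [574, 627] → after → candidate.
mu [176, 479] → overlapped-by → excluded.
theta [329, 460] → after → candidate.
Among candidates, earliest start is 279 → kappa.

kappa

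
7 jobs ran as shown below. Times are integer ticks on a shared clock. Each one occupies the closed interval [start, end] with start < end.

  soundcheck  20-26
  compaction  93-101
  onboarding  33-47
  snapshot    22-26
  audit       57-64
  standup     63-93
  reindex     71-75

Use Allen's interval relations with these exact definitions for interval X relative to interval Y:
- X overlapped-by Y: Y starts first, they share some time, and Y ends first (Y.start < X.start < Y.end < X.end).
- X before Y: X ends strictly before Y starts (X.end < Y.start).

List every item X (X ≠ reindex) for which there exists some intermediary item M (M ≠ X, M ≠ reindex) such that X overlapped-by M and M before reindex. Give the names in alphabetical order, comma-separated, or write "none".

Target reindex = [71, 75].
Intermediaries M with M before reindex: audit, onboarding, snapshot, soundcheck.
Via audit — items with X overlapped-by audit: standup.
Via onboarding — items with X overlapped-by onboarding: none.
Via snapshot — items with X overlapped-by snapshot: none.
Via soundcheck — items with X overlapped-by soundcheck: none.
Union: standup.

standup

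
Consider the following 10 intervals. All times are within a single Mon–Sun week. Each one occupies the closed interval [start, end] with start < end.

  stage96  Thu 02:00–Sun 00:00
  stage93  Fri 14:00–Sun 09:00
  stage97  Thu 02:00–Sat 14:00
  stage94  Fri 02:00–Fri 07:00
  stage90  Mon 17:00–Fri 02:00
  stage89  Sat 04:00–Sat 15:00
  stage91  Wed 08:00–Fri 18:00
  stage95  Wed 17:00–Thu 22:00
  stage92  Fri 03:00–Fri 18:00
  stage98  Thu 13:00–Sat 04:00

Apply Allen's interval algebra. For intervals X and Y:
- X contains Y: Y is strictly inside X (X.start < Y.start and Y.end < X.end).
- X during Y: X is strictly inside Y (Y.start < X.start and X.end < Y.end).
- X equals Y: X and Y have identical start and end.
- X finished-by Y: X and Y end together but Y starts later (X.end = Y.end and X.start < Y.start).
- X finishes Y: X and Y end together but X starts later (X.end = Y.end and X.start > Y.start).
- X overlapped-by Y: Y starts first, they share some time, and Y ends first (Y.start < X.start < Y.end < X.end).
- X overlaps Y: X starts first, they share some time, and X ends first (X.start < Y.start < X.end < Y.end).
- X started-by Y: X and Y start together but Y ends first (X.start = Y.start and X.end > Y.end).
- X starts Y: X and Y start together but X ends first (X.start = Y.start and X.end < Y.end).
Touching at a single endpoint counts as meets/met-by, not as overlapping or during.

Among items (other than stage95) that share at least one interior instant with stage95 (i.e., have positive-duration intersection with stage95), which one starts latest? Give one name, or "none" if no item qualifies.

Target stage95 = [Wed 17:00, Thu 22:00].
stage89 [Sat 04:00, Sat 15:00] → after → excluded.
stage90 [Mon 17:00, Fri 02:00] → contains → candidate.
stage91 [Wed 08:00, Fri 18:00] → contains → candidate.
stage92 [Fri 03:00, Fri 18:00] → after → excluded.
stage93 [Fri 14:00, Sun 09:00] → after → excluded.
stage94 [Fri 02:00, Fri 07:00] → after → excluded.
stage96 [Thu 02:00, Sun 00:00] → overlapped-by → candidate.
stage97 [Thu 02:00, Sat 14:00] → overlapped-by → candidate.
stage98 [Thu 13:00, Sat 04:00] → overlapped-by → candidate.
Among candidates, latest start is Thu 13:00 → stage98.

stage98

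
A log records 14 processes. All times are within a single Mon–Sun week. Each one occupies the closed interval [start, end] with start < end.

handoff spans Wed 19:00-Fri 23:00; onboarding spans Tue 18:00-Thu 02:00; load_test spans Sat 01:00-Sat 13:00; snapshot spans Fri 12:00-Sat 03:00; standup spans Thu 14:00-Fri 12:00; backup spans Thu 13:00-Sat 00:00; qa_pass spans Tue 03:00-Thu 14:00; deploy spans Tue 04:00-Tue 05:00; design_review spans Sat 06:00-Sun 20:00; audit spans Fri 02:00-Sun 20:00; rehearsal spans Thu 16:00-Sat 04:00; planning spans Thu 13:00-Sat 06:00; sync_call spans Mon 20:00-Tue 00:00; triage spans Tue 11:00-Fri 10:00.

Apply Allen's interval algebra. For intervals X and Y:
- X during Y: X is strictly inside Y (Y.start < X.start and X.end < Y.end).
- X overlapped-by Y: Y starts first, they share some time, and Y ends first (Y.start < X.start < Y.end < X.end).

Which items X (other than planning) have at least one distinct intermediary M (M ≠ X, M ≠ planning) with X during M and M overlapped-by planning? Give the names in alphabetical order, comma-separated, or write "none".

Target planning = [Thu 13:00, Sat 06:00].
Intermediaries M with M overlapped-by planning: audit, load_test.
Via audit — items with X during audit: load_test, snapshot.
Via load_test — items with X during load_test: none.
Union: load_test, snapshot.

load_test, snapshot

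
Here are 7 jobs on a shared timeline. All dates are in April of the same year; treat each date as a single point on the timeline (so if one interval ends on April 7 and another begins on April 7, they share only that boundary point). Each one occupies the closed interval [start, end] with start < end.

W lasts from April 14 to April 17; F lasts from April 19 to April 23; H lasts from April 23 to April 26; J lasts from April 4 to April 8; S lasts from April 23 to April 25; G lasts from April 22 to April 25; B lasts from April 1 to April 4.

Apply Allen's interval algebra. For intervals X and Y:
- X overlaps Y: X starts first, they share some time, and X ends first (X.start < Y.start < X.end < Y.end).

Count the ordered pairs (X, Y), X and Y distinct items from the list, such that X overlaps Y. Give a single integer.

2

Checking all 42 ordered pairs for relation 'overlaps'; matching pairs in alphabetical order:
(F, G): F overlaps G ✓
(G, H): G overlaps H ✓
Count: 2.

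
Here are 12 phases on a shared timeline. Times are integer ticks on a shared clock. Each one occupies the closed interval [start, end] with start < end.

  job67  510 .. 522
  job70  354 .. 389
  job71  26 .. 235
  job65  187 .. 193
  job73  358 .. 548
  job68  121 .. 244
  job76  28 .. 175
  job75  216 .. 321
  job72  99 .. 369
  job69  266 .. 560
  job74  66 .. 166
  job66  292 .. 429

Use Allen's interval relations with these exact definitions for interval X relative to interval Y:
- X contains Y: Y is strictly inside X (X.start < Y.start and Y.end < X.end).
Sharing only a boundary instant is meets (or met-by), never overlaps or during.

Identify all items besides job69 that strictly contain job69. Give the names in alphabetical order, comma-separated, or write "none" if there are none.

Target job69 = [266, 560].
job65 [187, 193] → before → no.
job66 [292, 429] → during → no.
job67 [510, 522] → during → no.
job68 [121, 244] → before → no.
job70 [354, 389] → during → no.
job71 [26, 235] → before → no.
job72 [99, 369] → overlaps → no.
job73 [358, 548] → during → no.
job74 [66, 166] → before → no.
job75 [216, 321] → overlaps → no.
job76 [28, 175] → before → no.
Result: none.

none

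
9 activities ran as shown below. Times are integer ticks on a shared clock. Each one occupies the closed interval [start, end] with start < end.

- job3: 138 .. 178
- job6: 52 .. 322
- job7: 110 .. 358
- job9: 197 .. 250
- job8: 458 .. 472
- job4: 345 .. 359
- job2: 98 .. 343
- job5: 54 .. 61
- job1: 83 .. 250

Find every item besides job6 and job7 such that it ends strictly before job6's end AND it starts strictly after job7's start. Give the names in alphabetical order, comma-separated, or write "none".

Conditions: its end is strictly before job6's end (X.end < 322) AND its start is strictly after job7's start (X.start > 110).
job1: end 250 < 322? ✓; start 83 > 110? ✗ → no.
job2: end 343 < 322? ✗; start 98 > 110? ✗ → no.
job3: end 178 < 322? ✓; start 138 > 110? ✓ → yes.
job4: end 359 < 322? ✗; start 345 > 110? ✓ → no.
job5: end 61 < 322? ✓; start 54 > 110? ✗ → no.
job8: end 472 < 322? ✗; start 458 > 110? ✓ → no.
job9: end 250 < 322? ✓; start 197 > 110? ✓ → yes.
Result: job3, job9.

job3, job9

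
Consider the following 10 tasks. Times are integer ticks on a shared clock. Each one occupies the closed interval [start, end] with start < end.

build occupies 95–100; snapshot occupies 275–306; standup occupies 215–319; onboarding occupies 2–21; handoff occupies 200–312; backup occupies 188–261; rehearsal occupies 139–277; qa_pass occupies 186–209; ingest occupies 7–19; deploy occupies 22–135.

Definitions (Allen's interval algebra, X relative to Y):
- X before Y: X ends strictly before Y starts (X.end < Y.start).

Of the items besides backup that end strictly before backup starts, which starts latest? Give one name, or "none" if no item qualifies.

build

Target backup = [188, 261].
build [95, 100] → before → candidate.
deploy [22, 135] → before → candidate.
handoff [200, 312] → overlapped-by → excluded.
ingest [7, 19] → before → candidate.
onboarding [2, 21] → before → candidate.
qa_pass [186, 209] → overlaps → excluded.
rehearsal [139, 277] → contains → excluded.
snapshot [275, 306] → after → excluded.
standup [215, 319] → overlapped-by → excluded.
Among candidates, latest start is 95 → build.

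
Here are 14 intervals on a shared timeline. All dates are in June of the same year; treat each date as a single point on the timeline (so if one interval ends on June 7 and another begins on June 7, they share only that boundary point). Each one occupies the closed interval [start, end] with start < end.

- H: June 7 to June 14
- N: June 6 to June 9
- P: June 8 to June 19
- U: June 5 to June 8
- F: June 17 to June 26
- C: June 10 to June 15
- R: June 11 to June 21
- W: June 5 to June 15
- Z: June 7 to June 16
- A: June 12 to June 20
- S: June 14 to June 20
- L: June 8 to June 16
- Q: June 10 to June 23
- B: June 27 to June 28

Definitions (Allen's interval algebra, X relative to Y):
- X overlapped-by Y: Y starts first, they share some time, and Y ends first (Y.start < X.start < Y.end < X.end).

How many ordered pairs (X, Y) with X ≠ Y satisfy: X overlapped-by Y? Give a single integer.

41

Checking all 182 ordered pairs for relation 'overlapped-by'; matching pairs in alphabetical order:
(A, C): A overlapped-by C ✓
(A, H): A overlapped-by H ✓
(A, L): A overlapped-by L ✓
(A, P): A overlapped-by P ✓
(A, W): A overlapped-by W ✓
(A, Z): A overlapped-by Z ✓
(C, H): C overlapped-by H ✓
(F, A): F overlapped-by A ✓
(F, P): F overlapped-by P ✓
(F, Q): F overlapped-by Q ✓
(F, R): F overlapped-by R ✓
(F, S): F overlapped-by S ✓
(H, N): H overlapped-by N ✓
(H, U): H overlapped-by U ✓
(L, H): L overlapped-by H ✓
(L, N): L overlapped-by N ✓
(L, W): L overlapped-by W ✓
(N, U): N overlapped-by U ✓
(P, H): P overlapped-by H ✓
(P, N): P overlapped-by N ✓
(P, W): P overlapped-by W ✓
(P, Z): P overlapped-by Z ✓
(Q, H): Q overlapped-by H ✓
(Q, L): Q overlapped-by L ✓
... plus 17 further pairs not listed.
Count: 41.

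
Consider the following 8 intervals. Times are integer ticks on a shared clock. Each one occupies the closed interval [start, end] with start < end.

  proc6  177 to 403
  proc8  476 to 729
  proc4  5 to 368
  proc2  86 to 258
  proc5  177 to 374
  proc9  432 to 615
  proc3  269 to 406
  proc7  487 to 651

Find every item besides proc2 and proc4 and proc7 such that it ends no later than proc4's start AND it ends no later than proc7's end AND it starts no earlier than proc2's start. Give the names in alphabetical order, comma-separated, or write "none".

Conditions: its end is no later than proc4's start (X.end <= 5) AND its end is no later than proc7's end (X.end <= 651) AND its start is no earlier than proc2's start (X.start >= 86).
proc3: end 406 <= 5? ✗; end 406 <= 651? ✓; start 269 >= 86? ✓ → no.
proc5: end 374 <= 5? ✗; end 374 <= 651? ✓; start 177 >= 86? ✓ → no.
proc6: end 403 <= 5? ✗; end 403 <= 651? ✓; start 177 >= 86? ✓ → no.
proc8: end 729 <= 5? ✗; end 729 <= 651? ✗; start 476 >= 86? ✓ → no.
proc9: end 615 <= 5? ✗; end 615 <= 651? ✓; start 432 >= 86? ✓ → no.
Result: none.

none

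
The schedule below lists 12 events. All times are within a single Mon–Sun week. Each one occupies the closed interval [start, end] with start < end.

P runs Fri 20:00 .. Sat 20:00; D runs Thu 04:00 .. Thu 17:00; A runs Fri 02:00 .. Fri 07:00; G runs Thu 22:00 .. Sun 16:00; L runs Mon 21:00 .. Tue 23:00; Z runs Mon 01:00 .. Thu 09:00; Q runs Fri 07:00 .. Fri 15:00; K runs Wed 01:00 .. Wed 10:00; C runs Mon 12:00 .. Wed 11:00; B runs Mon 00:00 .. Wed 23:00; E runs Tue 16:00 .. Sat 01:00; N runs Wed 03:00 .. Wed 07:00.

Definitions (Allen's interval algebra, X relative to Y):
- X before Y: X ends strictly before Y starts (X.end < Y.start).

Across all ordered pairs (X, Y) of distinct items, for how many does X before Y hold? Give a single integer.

37

Checking all 132 ordered pairs for relation 'before'; matching pairs in alphabetical order:
(A, P): A before P ✓
(B, A): B before A ✓
(B, D): B before D ✓
(B, G): B before G ✓
(B, P): B before P ✓
(B, Q): B before Q ✓
(C, A): C before A ✓
(C, D): C before D ✓
(C, G): C before G ✓
(C, P): C before P ✓
(C, Q): C before Q ✓
(D, A): D before A ✓
(D, G): D before G ✓
(D, P): D before P ✓
(D, Q): D before Q ✓
(K, A): K before A ✓
(K, D): K before D ✓
(K, G): K before G ✓
(K, P): K before P ✓
(K, Q): K before Q ✓
(L, A): L before A ✓
(L, D): L before D ✓
(L, G): L before G ✓
(L, K): L before K ✓
... plus 13 further pairs not listed.
Count: 37.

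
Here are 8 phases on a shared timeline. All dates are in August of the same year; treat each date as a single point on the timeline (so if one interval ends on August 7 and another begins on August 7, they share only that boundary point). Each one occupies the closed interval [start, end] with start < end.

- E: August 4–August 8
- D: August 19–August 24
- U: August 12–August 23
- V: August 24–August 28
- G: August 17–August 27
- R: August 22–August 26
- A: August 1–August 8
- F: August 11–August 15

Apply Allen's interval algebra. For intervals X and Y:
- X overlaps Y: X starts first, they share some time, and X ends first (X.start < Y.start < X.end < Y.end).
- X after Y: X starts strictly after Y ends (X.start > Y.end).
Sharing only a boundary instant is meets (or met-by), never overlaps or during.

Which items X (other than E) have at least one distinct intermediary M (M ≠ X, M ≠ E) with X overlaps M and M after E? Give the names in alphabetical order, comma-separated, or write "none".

D, F, G, R, U

Target E = [August 4, August 8].
Intermediaries M with M after E: D, F, G, R, U, V.
Via D — items with X overlaps D: U.
Via F — items with X overlaps F: none.
Via G — items with X overlaps G: U.
Via R — items with X overlaps R: D, U.
Via U — items with X overlaps U: F.
Via V — items with X overlaps V: G, R.
Union: D, F, G, R, U.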